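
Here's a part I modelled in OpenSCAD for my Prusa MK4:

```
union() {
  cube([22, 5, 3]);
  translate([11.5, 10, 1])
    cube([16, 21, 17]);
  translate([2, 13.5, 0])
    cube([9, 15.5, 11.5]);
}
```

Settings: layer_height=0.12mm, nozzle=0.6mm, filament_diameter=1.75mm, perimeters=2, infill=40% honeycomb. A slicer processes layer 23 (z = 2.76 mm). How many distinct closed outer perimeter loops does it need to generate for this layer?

At z = 2.76 mm: the cube is present — its section is the full 22×5 rectangle; the cube at (11.5, 10) (footprint 16×21) is included at this height; the 9×15.5 cube at (2, 13.5) contributes its full rectangle; Taking the union: the 3 present regions are separate (no shared area or edge), so areas and boundary lengths simply add and each stays a separate island — 3 connected regions. The result has 3 disconnected regions.

3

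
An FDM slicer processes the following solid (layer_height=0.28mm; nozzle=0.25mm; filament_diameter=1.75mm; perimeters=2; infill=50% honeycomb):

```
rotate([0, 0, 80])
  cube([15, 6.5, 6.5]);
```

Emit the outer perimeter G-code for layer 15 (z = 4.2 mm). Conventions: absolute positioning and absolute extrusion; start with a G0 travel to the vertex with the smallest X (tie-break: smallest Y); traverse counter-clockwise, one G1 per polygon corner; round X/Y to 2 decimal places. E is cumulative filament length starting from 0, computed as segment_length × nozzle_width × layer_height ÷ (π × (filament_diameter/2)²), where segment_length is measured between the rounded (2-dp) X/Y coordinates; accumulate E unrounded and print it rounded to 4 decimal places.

G0 X-6.40 Y1.13 Z4.20
G1 X0.00 Y0.00 E0.1891
G1 X2.60 Y14.77 E0.6256
G1 X-3.80 Y15.90 E0.8147
G1 X-6.40 Y1.13 E1.2512

At z = 4.2 mm: the cube (footprint 15×6.5) is included at this height; (whole slice rotated 80° about Z — lengths, areas and connectivity unchanged). The outline is a single polygon with 4 vertices. Extrusion per mm of travel: 0.25 × 0.28 / (π × 0.875²) = 0.029103. Accumulating E over each segment gives final E = 1.2512.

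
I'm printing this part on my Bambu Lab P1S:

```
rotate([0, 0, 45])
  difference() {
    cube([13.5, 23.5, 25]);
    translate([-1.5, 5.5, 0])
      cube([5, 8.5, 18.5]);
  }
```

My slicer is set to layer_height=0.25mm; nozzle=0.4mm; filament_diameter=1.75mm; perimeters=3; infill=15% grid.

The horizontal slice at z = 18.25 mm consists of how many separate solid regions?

1

At z = 18.25 mm: the 13.5×23.5 cube contributes its full rectangle; the cube at (-1.5, 5.5) is present — its section is the full 5×8.5 rectangle; Taking the first minus the rest: starting from the 13.5×23.5 cube, the 5×8.5 cube at (-1.5, 5.5) partially overlaps it — only the 29.75 mm² overlap (of its 42.50 mm²) is removed, clipping the outline — 1 connected region; (whole slice rotated 45° about Z — lengths, areas and connectivity unchanged). The result has 1 disconnected region.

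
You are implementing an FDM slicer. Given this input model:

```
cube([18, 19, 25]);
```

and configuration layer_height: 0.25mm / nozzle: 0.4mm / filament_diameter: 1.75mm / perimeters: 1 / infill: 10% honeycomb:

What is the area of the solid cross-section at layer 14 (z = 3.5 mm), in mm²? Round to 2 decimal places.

342.00 mm²

At z = 3.5 mm: the cube is present — its section is the full 18×19 rectangle (area 342.00 mm²). Overall, the cross-section is a single solid region. Net area = 342.00 mm².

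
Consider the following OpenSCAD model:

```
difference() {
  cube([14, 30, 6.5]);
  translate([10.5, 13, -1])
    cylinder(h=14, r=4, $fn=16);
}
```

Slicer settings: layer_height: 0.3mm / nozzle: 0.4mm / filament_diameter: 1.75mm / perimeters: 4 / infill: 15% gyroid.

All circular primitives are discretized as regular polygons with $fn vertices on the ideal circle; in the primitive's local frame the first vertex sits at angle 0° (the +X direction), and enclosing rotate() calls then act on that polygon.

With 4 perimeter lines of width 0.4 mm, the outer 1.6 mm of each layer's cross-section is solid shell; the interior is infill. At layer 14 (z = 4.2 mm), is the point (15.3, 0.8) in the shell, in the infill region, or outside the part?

outside

At z = 4.2 mm: the 14×30 cube contributes its full rectangle; the r=4 cylinder at (10.5, 13) contributes a regular 16-gon of circumradius 4; Subtracting the remaining from the first: starting from the 14×30 cube, the r=4 cylinder at (10.5, 13) partially overlaps it — only the 47.86 mm² overlap (of its 48.98 mm²) is removed, clipping the outline — 1 connected region. Overall, the cross-section is a single solid region. The nearest boundary edge runs (14.00, 11.18)→(14.00, 0.00); distance from the point to it = 1.30 mm. The point is not inside any of the regions above, so it lies outside the cross-section (1.30 mm from the nearest boundary).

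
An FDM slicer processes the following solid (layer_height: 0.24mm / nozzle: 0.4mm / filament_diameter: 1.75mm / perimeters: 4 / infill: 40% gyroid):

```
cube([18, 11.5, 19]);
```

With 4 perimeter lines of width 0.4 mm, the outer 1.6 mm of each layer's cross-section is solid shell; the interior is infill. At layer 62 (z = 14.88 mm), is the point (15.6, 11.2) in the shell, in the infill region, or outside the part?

shell

At z = 14.88 mm: the 18×11.5 cube contributes its full rectangle. Overall, the cross-section is a single solid region. The nearest boundary edge runs (18.00, 11.50)→(0.00, 11.50); distance from the point to it = 0.30 mm. The point is inside the cross-section, 0.30 mm from the nearest boundary — within the 1.6 mm shell band (4 × 0.4).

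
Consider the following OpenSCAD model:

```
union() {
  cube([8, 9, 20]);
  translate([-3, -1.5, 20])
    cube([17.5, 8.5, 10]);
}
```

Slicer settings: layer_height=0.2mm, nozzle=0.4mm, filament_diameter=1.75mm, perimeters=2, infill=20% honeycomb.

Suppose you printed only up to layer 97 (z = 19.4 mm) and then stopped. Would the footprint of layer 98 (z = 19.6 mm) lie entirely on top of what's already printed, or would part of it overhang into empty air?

Compare the two slices. At z = 19.4: the cube is present — its section is the full 8×9 rectangle (area 72.00 mm²); the cube at (-3, -1.5) is not intersected at this z (z outside [20, 30]); Taking the union: only the 8×9 cube is present, so the union is just that shape — area = 72.00 mm². At z = 19.6: the 8×9 cube contributes its full rectangle (area 72.00 mm²); the cube at (-3, -1.5) is absent (z outside [20, 30]); Combining (union): only the 8×9 cube is present, so the union is just that shape — area = 72.00 mm². Checking containment: the cross-section at z = 19.6 is a subset of the cross-section at z = 19.4.

entirely on top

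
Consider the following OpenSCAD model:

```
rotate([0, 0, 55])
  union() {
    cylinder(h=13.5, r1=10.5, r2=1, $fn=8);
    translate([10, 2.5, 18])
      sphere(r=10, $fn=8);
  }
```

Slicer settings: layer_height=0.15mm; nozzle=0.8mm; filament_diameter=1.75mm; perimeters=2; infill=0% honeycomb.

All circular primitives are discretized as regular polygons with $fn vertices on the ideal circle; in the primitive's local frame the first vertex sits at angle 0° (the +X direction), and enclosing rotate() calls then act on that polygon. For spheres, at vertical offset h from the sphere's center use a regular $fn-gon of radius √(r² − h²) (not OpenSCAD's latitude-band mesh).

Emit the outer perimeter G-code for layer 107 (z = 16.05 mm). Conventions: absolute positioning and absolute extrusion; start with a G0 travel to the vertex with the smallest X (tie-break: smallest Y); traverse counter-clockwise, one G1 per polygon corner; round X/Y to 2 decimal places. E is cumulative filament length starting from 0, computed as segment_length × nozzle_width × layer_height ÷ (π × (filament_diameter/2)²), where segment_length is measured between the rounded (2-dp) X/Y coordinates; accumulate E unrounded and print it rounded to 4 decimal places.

G0 X-5.97 Y7.92 Z16.05
G1 X-1.94 Y1.59 E0.3744
G1 X5.39 Y-0.03 E0.7489
G1 X11.72 Y4.00 E1.1233
G1 X13.35 Y11.33 E1.4979
G1 X9.31 Y17.66 E1.8725
G1 X1.98 Y19.28 E2.2471
G1 X-4.35 Y15.25 E2.6214
G1 X-5.97 Y7.92 E2.9960

At z = 16.05 mm: the cone does not reach this height (z outside [0, 13.5]); the sphere at (10, 2.5): section is a regular 8-gon, circumradius = √(r²−h²) = √(10²−1.95²) = 9.808; Combining (union): only the r=10 sphere at (10, 2.5) is present, so the union is just that shape — 1 connected region; (rotated 55° about Z; rotation is an isometry so areas/perimeters/island counts are preserved). The outline is a single polygon with 8 vertices. Extrusion per mm of travel: 0.8 × 0.15 / (π × 0.875²) = 0.049890. Accumulating E over each segment gives final E = 2.9960.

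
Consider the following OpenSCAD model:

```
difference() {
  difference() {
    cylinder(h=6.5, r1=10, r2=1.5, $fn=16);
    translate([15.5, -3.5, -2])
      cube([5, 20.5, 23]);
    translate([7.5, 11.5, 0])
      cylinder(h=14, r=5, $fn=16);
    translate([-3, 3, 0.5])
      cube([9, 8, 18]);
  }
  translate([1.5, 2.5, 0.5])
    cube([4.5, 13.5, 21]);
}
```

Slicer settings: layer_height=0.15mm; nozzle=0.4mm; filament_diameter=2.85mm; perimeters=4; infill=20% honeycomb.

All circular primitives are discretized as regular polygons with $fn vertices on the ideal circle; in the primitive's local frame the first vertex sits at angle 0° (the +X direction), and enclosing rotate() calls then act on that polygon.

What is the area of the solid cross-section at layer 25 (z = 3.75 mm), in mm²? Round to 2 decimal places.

67.29 mm²

At z = 3.75 mm: the cone (r1=10→r2=1.5) has section circumradius 5.096 here — a regular 16-gon (area = (16/2)·5.096²·sin(360°/16) = 79.51 mm²); the cube at (15.5, -3.5) (footprint 5×20.5) is included at this height (area 102.50 mm²); the r=5 cylinder at (7.5, 11.5) contributes a regular 16-gon of circumradius 5 (area = (16/2)·5.000²·sin(360°/16) = 76.54 mm²); the 9×8 cube at (-3, 3) contributes its full rectangle (area 72.00 mm²); After the difference (first − rest): starting from the cone (79.51 mm²), the 5×20.5 cube at (15.5, -3.5) misses the remaining region (no effect); the r=5 cylinder at (7.5, 11.5) misses the remaining region (no effect); the 9×8 cube at (-3, 3) partially overlaps it — only the 10.88 mm² overlap (of its 72.00 mm²) is removed, clipping the outline — area = 68.63 mm²; the 4.5×13.5 cube at (1.5, 2.5) contributes its full rectangle (area 60.75 mm²); Taking the first minus the rest: starting from the result so far (68.63 mm²), the 4.5×13.5 cube at (1.5, 2.5) partially overlaps it — only the 1.34 mm² overlap (of its 60.75 mm²) is removed, clipping the outline — area = 67.29 mm². Overall, the cross-section is a single solid region. Net area = 67.29 mm².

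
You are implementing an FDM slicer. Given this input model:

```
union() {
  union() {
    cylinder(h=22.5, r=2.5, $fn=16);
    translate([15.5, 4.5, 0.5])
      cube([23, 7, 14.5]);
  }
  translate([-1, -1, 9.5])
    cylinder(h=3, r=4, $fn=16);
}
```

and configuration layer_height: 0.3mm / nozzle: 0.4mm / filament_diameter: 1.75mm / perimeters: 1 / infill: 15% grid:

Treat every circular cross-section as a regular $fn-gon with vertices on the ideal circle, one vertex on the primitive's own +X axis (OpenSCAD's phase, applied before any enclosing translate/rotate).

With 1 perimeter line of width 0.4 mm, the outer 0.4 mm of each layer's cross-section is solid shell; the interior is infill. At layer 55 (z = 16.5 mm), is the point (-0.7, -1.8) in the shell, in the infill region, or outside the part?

infill

At z = 16.5 mm: the r=2.5 cylinder gives a regular 16-gon of circumradius 2.5 (constant along its height); the cube at (15.5, 4.5) is absent (z outside [0.5, 15]); Merging all regions: only the r=2.5 cylinder is present, so the union is just that shape — 1 connected region; the cylinder at (-1, -1) is absent (z outside [9.5, 12.5]); Taking the union: only the result so far is present, so the union is just that shape — 1 connected region. Overall, the cross-section is a single solid region. The nearest boundary edge runs (-0.96, -2.31)→(-0.00, -2.50); distance from the point to it = 0.55 mm. The point is inside the cross-section and 0.55 mm from the nearest boundary — more than the 0.4 mm shell width (1 × 0.4), so it's in the infill interior.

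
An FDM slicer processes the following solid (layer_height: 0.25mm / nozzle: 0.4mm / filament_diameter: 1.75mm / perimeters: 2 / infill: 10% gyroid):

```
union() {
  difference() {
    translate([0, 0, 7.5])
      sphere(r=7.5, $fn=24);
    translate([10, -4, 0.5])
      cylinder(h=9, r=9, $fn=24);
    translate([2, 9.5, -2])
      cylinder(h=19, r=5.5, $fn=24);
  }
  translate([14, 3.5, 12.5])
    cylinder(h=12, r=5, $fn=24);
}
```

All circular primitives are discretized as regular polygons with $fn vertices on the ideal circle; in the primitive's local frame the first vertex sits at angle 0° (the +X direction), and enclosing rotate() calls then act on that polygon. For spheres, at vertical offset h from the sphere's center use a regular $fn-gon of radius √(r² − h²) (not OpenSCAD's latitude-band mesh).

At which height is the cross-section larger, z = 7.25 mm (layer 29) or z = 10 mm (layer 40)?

Layer 29 (z = 7.25): the r=7.5 sphere contributes a regular 24-gon of circumradius √(7.5²−0.25²) = 7.496 (area = (24/2)·7.496²·sin(360°/24) = 174.51 mm²); the cylinder at (10, -4): section is a regular 24-gon, circumradius r=9 (area = (24/2)·9.000²·sin(360°/24) = 251.57 mm²); the cylinder at (2, 9.5): section is a regular 24-gon, circumradius r=5.5 (area = (24/2)·5.500²·sin(360°/24) = 93.95 mm²); After the difference (first − rest): starting from the r=7.5 sphere (174.51 mm²), the r=9 cylinder at (10, -4) partially overlaps it — only the 48.01 mm² overlap (of its 251.57 mm²) is removed, clipping the outline; the r=5.5 cylinder at (2, 9.5) partially overlaps it — only the 18.47 mm² overlap (of its 93.95 mm²) is removed, clipping the outline — area = 108.03 mm²; the cylinder at (14, 3.5) does not reach this height (z outside [12.5, 24.5]); Combining (union): only that combined region is present, so the union is just that shape — area = 108.03 mm². So its area = 108.03 mm². Layer 40 (z = 10): the r=7.5 sphere slices to a regular 24-gon of circumradius 7.071 (√(r²−h²) with h=2.5 from center) (area = (24/2)·7.071²·sin(360°/24) = 155.29 mm²); the cylinder at (10, -4) is not intersected at this z (z outside [0.5, 9.5]); the r=5.5 cylinder at (2, 9.5) contributes a regular 24-gon of circumradius 5.5 (area = (24/2)·5.500²·sin(360°/24) = 93.95 mm²); Taking the first minus the rest: starting from the r=7.5 sphere (155.29 mm²), the r=5.5 cylinder at (2, 9.5) partially overlaps it — only the 14.86 mm² overlap (of its 93.95 mm²) is removed, clipping the outline — area = 140.44 mm²; the cylinder at (14, 3.5) does not reach this height (z outside [12.5, 24.5]); Taking the union: only that combined region is present, so the union is just that shape — area = 140.44 mm². So its area = 140.44 mm². Layer 40 is larger (140.44 vs 108.03 mm²).

layer 40 (z = 10 mm)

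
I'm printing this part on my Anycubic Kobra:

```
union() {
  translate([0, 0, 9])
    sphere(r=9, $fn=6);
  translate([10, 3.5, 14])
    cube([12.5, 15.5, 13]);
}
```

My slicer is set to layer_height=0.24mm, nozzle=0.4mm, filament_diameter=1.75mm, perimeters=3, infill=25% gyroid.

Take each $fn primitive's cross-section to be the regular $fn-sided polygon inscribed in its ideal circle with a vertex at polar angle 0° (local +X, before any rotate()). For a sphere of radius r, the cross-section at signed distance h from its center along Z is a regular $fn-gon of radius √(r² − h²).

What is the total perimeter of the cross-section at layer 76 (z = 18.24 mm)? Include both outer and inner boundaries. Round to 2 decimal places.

At z = 18.24 mm: the sphere does not reach this height (|z−center|=9.240 > r=9); the cube at (10, 3.5) is present — its section is the full 12.5×15.5 rectangle (perimeter 56.00 mm); Taking the union: only the 12.5×15.5 cube at (10, 3.5) is present, so the union is just that shape — boundary = 56.00 mm. Overall, the cross-section is a single solid region. Total boundary length (outer) = 56.00 mm.

56.00 mm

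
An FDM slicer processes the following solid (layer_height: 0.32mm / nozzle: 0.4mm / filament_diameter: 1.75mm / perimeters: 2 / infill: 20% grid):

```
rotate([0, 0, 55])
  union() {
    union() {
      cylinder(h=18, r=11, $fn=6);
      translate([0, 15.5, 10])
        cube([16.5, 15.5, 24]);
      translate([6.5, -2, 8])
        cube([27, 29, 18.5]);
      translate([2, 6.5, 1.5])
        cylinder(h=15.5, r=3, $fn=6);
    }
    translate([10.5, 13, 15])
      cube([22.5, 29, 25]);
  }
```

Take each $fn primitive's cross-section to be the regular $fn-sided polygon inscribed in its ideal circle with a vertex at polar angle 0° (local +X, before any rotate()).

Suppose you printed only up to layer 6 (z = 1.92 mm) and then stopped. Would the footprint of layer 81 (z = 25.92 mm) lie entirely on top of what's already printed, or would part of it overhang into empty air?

Compare the two slices. At z = 1.92: the r=11 cylinder contributes a regular 6-gon of circumradius 11 (area = (6/2)·11.000²·sin(360°/6) = 314.37 mm²); the cube at (0, 15.5) is not intersected at this z (z outside [10, 34]); the cube at (6.5, -2) is absent (z outside [8, 26.5]); the cylinder at (2, 6.5): section is a regular 6-gon, circumradius r=3 (area = (6/2)·3.000²·sin(360°/6) = 23.38 mm²); Merging all regions: the r=3 cylinder at (2, 6.5) lies entirely inside the r=11 cylinder, so the union is just the r=11 cylinder — area = 314.37 mm²; the cube at (10.5, 13) is not intersected at this z (z outside [15, 40]); Taking the union: only the result so far is present, so the union is just that shape — area = 314.37 mm²; (rotated 55° about Z; rotation is an isometry so areas/perimeters/island counts are preserved). At z = 25.92: the cylinder is absent (z outside [0, 18]); the 16.5×15.5 cube at (0, 15.5) contributes its full rectangle (area 255.75 mm²); the 27×29 cube at (6.5, -2) contributes its full rectangle (area 783.00 mm²); the cylinder at (2, 6.5) is absent (z outside [1.5, 17]); Merging all regions: the regions partially overlap — summed areas 1038.75 mm² minus the doubly-counted overlap 115.00 mm² gives 923.75 mm² — area = 923.75 mm²; the cube at (10.5, 13) (footprint 22.5×29) is included at this height (area 652.50 mm²); Taking the union: the regions partially overlap — summed areas 1576.25 mm² minus the doubly-counted overlap 339.00 mm² gives 1237.25 mm² — area = 1237.25 mm²; (whole slice rotated 55° about Z — lengths, areas and connectivity unchanged). Checking containment: at z = 25.92 the cross-section extends beyond the z = 1.92 cross-section by about 1211.87 mm².

part overhangs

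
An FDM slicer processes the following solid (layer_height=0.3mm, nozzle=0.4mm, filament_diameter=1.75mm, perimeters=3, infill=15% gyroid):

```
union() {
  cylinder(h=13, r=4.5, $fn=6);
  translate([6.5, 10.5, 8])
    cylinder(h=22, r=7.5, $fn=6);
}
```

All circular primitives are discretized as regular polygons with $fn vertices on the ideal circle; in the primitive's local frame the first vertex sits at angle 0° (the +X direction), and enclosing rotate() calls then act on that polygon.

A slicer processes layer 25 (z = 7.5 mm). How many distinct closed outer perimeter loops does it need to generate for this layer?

1

At z = 7.5 mm: the r=4.5 cylinder contributes a regular 6-gon of circumradius 4.5; the cylinder at (6.5, 10.5) does not reach this height (z outside [8, 30]); Merging all regions: only the r=4.5 cylinder is present, so the union is just that shape — 1 connected region. The result has 1 disconnected region.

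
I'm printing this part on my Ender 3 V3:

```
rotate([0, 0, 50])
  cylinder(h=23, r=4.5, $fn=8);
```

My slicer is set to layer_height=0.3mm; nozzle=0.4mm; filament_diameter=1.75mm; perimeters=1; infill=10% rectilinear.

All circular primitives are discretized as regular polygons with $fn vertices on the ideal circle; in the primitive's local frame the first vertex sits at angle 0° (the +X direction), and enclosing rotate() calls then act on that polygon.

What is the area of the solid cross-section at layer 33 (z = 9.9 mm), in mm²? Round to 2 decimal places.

At z = 9.9 mm: the r=4.5 cylinder contributes a regular 8-gon of circumradius 4.5 (area = (8/2)·4.500²·sin(360°/8) = 57.28 mm²); (rotated 50° about Z; rotation is an isometry so areas/perimeters/island counts are preserved). Overall, the cross-section is a single solid region. Net area = 57.28 mm².

57.28 mm²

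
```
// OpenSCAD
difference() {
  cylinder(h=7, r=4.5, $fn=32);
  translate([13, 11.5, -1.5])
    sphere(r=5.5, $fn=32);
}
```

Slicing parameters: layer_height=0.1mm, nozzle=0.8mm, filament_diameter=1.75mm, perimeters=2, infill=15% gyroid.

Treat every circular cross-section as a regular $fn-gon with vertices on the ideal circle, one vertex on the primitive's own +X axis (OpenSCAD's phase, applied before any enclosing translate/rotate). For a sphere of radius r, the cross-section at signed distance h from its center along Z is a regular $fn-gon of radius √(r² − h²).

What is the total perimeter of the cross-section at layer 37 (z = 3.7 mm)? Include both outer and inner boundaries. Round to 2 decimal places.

At z = 3.7 mm: the r=4.5 cylinder gives a regular 32-gon of circumradius 4.5 (constant along its height) (perimeter = 2·32·4.500·sin(180°/32) = 28.23 mm); the r=5.5 sphere at (13, 11.5) contributes a regular 32-gon of circumradius √(5.5²−5.2²) = 1.792 (perimeter = 2·32·1.792·sin(180°/32) = 11.24 mm); After the difference (first − rest): starting from the r=4.5 cylinder, the r=5.5 sphere at (13, 11.5) misses the remaining region (no effect) — boundary = 28.23 mm. Overall, the cross-section is a single solid region. Total boundary length (outer) = 28.23 mm.

28.23 mm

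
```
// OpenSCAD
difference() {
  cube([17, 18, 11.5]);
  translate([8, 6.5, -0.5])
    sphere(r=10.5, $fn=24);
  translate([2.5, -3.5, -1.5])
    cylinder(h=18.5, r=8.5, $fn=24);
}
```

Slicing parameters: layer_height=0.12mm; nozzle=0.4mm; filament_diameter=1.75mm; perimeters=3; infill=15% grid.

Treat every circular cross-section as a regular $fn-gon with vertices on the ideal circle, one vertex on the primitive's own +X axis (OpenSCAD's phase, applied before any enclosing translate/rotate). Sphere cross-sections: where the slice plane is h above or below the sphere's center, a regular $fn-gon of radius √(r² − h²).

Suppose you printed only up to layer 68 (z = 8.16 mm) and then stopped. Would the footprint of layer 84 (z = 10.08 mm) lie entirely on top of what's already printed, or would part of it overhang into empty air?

Compare the two slices. At z = 8.16: the 17×18 cube contributes its full rectangle (area 306.00 mm²); the r=10.5 sphere at (8, 6.5) contributes a regular 24-gon of circumradius √(10.5²−8.66²) = 5.938 (area = (24/2)·5.938²·sin(360°/24) = 109.49 mm²); the cylinder at (2.5, -3.5): section is a regular 24-gon, circumradius r=8.5 (area = (24/2)·8.500²·sin(360°/24) = 224.40 mm²); Subtracting the remaining from the first: starting from the 17×18 cube (306.00 mm²), the r=10.5 sphere at (8, 6.5) lies wholly inside it (removes its full 109.49 mm² and its 37.20 mm outline becomes a hole wall); the r=8.5 cylinder at (2.5, -3.5) partially overlaps it — only the 22.36 mm² overlap (of its 224.40 mm²) is removed, clipping the outline — area = 174.14 mm². At z = 10.08: the cube is present — its section is the full 17×18 rectangle (area 306.00 mm²); the sphere at (8, 6.5) is absent (|z−center|=10.580 > r=10.5); the r=8.5 cylinder at (2.5, -3.5) contributes a regular 24-gon of circumradius 8.5 (area = (24/2)·8.500²·sin(360°/24) = 224.40 mm²); Subtracting the remaining from the first: starting from the 17×18 cube (306.00 mm²), the r=8.5 cylinder at (2.5, -3.5) partially overlaps it — only the 39.47 mm² overlap (of its 224.40 mm²) is removed, clipping the outline — area = 266.53 mm². Checking containment: at z = 10.08 the cross-section extends beyond the z = 8.16 cross-section by about 92.39 mm².

part overhangs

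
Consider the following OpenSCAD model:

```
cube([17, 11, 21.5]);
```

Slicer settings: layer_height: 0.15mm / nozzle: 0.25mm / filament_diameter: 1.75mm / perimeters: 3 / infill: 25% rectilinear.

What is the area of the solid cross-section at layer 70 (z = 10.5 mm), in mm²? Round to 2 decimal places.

187.00 mm²

At z = 10.5 mm: the cube (footprint 17×11) is included at this height (area 187.00 mm²). Overall, the cross-section is a single solid region. Net area = 187.00 mm².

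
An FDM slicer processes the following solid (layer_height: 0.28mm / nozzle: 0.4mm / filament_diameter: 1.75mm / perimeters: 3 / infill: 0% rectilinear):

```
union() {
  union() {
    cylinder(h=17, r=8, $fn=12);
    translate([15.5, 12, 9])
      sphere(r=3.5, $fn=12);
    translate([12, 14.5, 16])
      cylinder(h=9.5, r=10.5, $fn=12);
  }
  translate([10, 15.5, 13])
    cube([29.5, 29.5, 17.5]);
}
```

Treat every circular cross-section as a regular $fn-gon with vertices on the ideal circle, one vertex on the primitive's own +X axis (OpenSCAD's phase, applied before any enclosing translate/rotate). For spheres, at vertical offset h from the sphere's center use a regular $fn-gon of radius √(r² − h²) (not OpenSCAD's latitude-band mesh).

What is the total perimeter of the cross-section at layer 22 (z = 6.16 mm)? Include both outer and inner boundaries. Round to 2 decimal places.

62.40 mm

At z = 6.16 mm: the cylinder: section is a regular 12-gon, circumradius r=8 (perimeter = 2·12·8.000·sin(180°/12) = 49.69 mm); the r=3.5 sphere at (15.5, 12) contributes a regular 12-gon of circumradius √(3.5²−2.84²) = 2.046 (perimeter = 2·12·2.046·sin(180°/12) = 12.71 mm); the cylinder at (12, 14.5) is absent (z outside [16, 25.5]); Merging all regions: the 2 present regions are separate (no shared area or edge), so areas and boundary lengths simply add and each stays a separate island — boundary = 62.40 mm; the cube at (10, 15.5) is not intersected at this z (z outside [13, 30.5]); Combining (union): only that combined region is present, so the union is just that shape — boundary = 62.40 mm. Overall, the cross-section has 2 separate islands. Total boundary length (outer) = 62.40 mm.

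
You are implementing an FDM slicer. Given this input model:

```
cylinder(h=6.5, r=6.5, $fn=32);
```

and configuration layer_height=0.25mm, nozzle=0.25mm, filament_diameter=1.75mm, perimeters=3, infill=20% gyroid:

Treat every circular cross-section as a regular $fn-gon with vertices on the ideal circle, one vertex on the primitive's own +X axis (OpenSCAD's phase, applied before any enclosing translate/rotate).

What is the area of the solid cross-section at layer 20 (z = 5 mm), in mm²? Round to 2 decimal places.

131.88 mm²

At z = 5 mm: the cylinder: section is a regular 32-gon, circumradius r=6.5 (area = (32/2)·6.500²·sin(360°/32) = 131.88 mm²). Overall, the cross-section is a single solid region. Net area = 131.88 mm².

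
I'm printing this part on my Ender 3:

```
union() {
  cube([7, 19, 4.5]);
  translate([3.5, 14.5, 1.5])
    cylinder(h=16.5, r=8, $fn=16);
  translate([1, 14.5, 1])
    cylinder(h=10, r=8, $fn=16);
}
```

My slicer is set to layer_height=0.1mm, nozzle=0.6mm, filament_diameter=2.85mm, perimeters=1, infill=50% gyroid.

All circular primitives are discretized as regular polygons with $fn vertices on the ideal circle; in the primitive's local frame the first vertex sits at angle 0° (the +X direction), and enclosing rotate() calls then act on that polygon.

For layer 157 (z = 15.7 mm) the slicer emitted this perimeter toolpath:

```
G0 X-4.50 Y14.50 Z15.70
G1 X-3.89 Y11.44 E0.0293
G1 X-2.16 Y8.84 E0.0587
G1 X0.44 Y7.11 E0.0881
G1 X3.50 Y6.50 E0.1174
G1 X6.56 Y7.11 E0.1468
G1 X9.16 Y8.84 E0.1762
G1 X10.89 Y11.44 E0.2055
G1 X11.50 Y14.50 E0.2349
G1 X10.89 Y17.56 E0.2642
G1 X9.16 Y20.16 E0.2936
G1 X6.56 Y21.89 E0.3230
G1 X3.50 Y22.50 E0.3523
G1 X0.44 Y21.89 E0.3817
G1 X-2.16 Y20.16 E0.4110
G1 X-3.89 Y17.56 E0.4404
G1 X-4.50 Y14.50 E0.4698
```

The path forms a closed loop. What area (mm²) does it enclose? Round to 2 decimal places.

Apply the shoelace formula to the sequence of (X, Y) vertices; enclosed area = 195.95 mm².

195.95 mm²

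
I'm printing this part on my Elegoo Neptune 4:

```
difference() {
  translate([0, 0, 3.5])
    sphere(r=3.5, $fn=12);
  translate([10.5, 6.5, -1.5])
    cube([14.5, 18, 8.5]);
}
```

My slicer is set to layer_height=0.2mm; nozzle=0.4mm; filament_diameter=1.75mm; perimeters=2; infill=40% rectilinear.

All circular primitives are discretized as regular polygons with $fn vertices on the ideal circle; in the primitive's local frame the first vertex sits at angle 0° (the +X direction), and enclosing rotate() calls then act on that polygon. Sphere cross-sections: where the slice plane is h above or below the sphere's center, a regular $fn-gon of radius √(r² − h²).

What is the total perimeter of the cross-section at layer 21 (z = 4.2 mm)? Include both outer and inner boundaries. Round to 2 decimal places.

At z = 4.2 mm: the r=3.5 sphere contributes a regular 12-gon of circumradius √(3.5²−0.7²) = 3.429 (perimeter = 2·12·3.429·sin(180°/12) = 21.30 mm); the cube at (10.5, 6.5) (footprint 14.5×18) is included at this height (perimeter 65.00 mm); After the difference (first − rest): starting from the r=3.5 sphere, the 14.5×18 cube at (10.5, 6.5) misses the remaining region (no effect) — boundary = 21.30 mm. Overall, the cross-section is a single solid region. Total boundary length (outer) = 21.30 mm.

21.30 mm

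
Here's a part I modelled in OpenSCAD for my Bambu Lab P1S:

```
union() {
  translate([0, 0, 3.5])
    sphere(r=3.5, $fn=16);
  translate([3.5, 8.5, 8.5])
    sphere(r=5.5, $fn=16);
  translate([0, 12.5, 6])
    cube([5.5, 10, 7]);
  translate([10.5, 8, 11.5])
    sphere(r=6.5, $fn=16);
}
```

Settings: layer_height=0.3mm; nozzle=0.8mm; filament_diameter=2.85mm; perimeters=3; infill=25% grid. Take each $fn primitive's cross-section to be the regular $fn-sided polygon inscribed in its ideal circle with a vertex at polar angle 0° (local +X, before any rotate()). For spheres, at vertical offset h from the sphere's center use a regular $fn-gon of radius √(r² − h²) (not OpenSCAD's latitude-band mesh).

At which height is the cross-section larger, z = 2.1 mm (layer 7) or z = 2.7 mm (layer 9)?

layer 9 (z = 2.7 mm)

Layer 7 (z = 2.1): the r=3.5 sphere contributes a regular 16-gon of circumradius √(3.5²−1.4²) = 3.208 (area = (16/2)·3.208²·sin(360°/16) = 31.50 mm²); the sphere at (3.5, 8.5) is absent (|z−center|=6.400 > r=5.5); the cube at (0, 12.5) is not intersected at this z (z outside [6, 13]); the sphere at (10.5, 8) is absent (|z−center|=9.400 > r=6.5); Merging all regions: only the r=3.5 sphere is present, so the union is just that shape — area = 31.50 mm². So its area = 31.50 mm². Layer 9 (z = 2.7): the r=3.5 sphere contributes a regular 16-gon of circumradius √(3.5²−0.8²) = 3.407 (area = (16/2)·3.407²·sin(360°/16) = 35.54 mm²); the sphere at (3.5, 8.5) is absent (|z−center|=5.800 > r=5.5); the cube at (0, 12.5) is absent (z outside [6, 13]); the sphere at (10.5, 8) is absent (|z−center|=8.800 > r=6.5); Taking the union: only the r=3.5 sphere is present, so the union is just that shape — area = 35.54 mm². So its area = 35.54 mm². Layer 9 is larger (35.54 vs 31.50 mm²).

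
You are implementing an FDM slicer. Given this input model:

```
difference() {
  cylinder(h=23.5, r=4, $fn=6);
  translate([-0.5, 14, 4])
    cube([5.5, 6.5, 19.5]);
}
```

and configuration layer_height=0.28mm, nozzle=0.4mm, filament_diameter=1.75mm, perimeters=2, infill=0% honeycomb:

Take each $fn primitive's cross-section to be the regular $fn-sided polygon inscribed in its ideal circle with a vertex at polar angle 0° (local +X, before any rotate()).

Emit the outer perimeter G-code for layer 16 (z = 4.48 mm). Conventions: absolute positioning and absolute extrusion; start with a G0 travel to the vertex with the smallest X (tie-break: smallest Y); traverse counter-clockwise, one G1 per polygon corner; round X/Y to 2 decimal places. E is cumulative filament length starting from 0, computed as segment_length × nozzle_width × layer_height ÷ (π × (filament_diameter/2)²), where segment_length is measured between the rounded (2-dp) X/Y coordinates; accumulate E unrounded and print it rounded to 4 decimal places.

G0 X-4.00 Y0.00 Z4.48
G1 X-2.00 Y-3.46 E0.1861
G1 X2.00 Y-3.46 E0.3723
G1 X4.00 Y0.00 E0.5584
G1 X2.00 Y3.46 E0.7445
G1 X-2.00 Y3.46 E0.9308
G1 X-4.00 Y0.00 E1.1169

At z = 4.48 mm: the r=4 cylinder contributes a regular 6-gon of circumradius 4; the 5.5×6.5 cube at (-0.5, 14) contributes its full rectangle; Subtracting the remaining from the first: starting from the r=4 cylinder, the 5.5×6.5 cube at (-0.5, 14) misses the remaining region (no effect) — 1 connected region. The outline is a single polygon with 6 vertices. Extrusion per mm of travel: 0.4 × 0.28 / (π × 0.875²) = 0.046564. Accumulating E over each segment gives final E = 1.1169.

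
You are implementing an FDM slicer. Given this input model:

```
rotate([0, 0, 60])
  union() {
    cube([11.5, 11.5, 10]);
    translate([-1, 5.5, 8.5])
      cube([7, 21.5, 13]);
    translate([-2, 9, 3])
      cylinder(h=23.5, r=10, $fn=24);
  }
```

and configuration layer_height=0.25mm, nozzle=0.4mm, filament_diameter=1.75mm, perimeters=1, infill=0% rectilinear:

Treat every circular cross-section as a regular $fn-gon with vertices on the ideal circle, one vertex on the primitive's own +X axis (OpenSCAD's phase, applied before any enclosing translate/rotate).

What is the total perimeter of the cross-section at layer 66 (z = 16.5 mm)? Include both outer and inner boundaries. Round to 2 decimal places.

At z = 16.5 mm: the cube does not reach this height (z outside [0, 10]); the 7×21.5 cube at (-1, 5.5) contributes its full rectangle (perimeter 57.00 mm); the cylinder at (-2, 9): section is a regular 24-gon, circumradius r=10 (perimeter = 2·24·10.000·sin(180°/24) = 62.65 mm); Combining (union): the regions partially overlap (shared area 84.39 mm²), so the edge portions inside another operand are dropped and the merged outline is re-measured after clipping — boundary = 81.57 mm; (rotated 60° about Z; rotation is an isometry so areas/perimeters/island counts are preserved). Overall, the cross-section is a single solid region. Total boundary length (outer) = 81.57 mm.

81.57 mm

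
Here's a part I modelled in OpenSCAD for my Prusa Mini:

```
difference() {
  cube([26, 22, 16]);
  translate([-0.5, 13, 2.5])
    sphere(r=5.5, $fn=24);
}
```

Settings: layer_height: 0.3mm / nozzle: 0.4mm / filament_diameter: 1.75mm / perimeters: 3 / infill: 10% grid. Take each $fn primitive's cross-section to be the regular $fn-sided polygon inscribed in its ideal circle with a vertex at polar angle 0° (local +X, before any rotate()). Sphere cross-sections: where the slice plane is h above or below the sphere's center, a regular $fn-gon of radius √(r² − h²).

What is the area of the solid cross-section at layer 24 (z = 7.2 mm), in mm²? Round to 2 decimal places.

At z = 7.2 mm: the 26×22 cube contributes its full rectangle (area 572.00 mm²); the sphere at (-0.5, 13): section is a regular 24-gon, circumradius = √(r²−h²) = √(5.5²−4.7²) = 2.857 (area = (24/2)·2.857²·sin(360°/24) = 25.34 mm²); Subtracting the remaining from the first: starting from the 26×22 cube (572.00 mm²), the r=5.5 sphere at (-0.5, 13) partially overlaps it — only the 9.85 mm² overlap (of its 25.34 mm²) is removed, clipping the outline — area = 562.15 mm². Overall, the cross-section is a single solid region. Net area = 562.15 mm².

562.15 mm²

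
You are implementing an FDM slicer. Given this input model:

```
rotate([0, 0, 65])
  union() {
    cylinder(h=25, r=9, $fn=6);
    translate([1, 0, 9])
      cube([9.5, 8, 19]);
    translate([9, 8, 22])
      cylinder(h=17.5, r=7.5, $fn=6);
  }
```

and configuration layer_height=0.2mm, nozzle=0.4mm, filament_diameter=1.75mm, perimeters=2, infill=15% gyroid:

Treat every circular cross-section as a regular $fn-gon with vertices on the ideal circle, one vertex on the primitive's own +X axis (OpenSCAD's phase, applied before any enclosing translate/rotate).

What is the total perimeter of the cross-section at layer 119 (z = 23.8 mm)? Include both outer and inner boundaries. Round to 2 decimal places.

77.46 mm

At z = 23.8 mm: the r=9 cylinder contributes a regular 6-gon of circumradius 9 (perimeter = 2·6·9.000·sin(180°/6) = 54.00 mm); the 9.5×8 cube at (1, 0) contributes its full rectangle (perimeter 35.00 mm); the r=7.5 cylinder at (9, 8) contributes a regular 6-gon of circumradius 7.5 (perimeter = 2·6·7.500·sin(180°/6) = 45.00 mm); Combining (union): the regions partially overlap (shared area 91.10 mm²), so the edge portions inside another operand are dropped and the merged outline is re-measured after clipping — boundary = 77.46 mm; (whole slice rotated 65° about Z — lengths, areas and connectivity unchanged). Overall, the cross-section is a single solid region. Total boundary length (outer) = 77.46 mm.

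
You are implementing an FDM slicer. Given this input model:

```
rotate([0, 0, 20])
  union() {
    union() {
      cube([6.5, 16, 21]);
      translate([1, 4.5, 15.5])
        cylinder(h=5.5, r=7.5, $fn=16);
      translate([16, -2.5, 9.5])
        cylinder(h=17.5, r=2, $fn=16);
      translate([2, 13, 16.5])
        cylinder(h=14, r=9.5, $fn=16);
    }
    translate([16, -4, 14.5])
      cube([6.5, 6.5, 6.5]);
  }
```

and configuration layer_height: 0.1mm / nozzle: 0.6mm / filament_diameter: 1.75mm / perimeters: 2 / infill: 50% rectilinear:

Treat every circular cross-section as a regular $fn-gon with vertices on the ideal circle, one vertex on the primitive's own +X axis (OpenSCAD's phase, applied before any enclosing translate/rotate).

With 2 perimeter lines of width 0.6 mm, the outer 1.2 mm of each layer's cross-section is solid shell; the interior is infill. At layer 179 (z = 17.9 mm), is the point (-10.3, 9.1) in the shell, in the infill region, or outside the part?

shell

At z = 17.9 mm: the 6.5×16 cube contributes its full rectangle; the r=7.5 cylinder at (1, 4.5) gives a regular 16-gon of circumradius 7.5 (constant along its height); the r=2 cylinder at (16, -2.5) contributes a regular 16-gon of circumradius 2; the r=9.5 cylinder at (2, 13) contributes a regular 16-gon of circumradius 9.5; Taking the union: the regions partially overlap (shared area 186.72 mm²), so overlapping operands fuse into one piece — 2 connected regions; the cube at (16, -4) is present — its section is the full 6.5×6.5 rectangle; Combining (union): the regions partially overlap (shared area 5.71 mm²), so overlapping operands fuse into one piece — 2 connected regions; (whole slice rotated 20° about Z — lengths, areas and connectivity unchanged). Overall, the cross-section has 2 separate islands. Undo the 20° rotation: the query point maps to (-6.566, 12.074) in the un-rotated model frame. The nearest boundary edge runs (-6.78, 9.36)→(-7.50, 13.00); distance from the point to it = 0.73 mm. (Shell/infill is judged within the island containing the point — the largest one.) The point is inside the cross-section, 0.73 mm from the nearest boundary — within the 1.2 mm shell band (2 × 0.6).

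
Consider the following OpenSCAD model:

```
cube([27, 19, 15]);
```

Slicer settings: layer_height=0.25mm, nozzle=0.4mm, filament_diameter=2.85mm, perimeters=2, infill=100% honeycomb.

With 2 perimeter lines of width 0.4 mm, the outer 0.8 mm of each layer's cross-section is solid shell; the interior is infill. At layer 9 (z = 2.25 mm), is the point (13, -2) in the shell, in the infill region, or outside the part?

At z = 2.25 mm: the cube is present — its section is the full 27×19 rectangle. Overall, the cross-section is a single solid region. The nearest boundary edge runs (0.00, 0.00)→(27.00, 0.00); distance from the point to it = 2.00 mm. The point is not inside any of the regions above, so it lies outside the cross-section (2.00 mm from the nearest boundary).

outside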